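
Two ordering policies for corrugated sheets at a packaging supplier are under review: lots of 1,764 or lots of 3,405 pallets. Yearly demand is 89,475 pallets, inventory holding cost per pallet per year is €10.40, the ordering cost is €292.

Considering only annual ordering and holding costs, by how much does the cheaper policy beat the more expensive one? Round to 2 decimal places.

TC(Q) = (D/Q)S + (Q/2)H
TC(1,764) = (89,475/1,764)×292 + (1,764/2)×10.4 = €23,983.85
TC(3,405) = (89,475/3,405)×292 + (3,405/2)×10.4 = €25,379.04
|ΔTC| = |€23,983.85 − €25,379.04| = €1,395.19

€1,395.19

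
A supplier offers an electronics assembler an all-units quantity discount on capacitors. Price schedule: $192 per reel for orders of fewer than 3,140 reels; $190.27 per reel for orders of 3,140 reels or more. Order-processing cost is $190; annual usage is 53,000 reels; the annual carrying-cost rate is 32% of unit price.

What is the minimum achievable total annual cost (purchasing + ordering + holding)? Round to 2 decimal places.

H₁ = 32%×$192 = $61.4400;  H₂ = 32%×$190.27 = $60.8864
EOQ₁ = √(2×53,000×190/61.4400) = 572.54  (< 3,140, feasible at tier 1)
EOQ₂ = √(2×53,000×190/60.8864) = 575.13  (< 3,140 → use Q = 3,140 at tier-2 price)
TC(tier 1 (EOQ₁), Q≈572.5) = $10,211,176.72
TC(tier 2, Q≈3,140.0) = $10,183,108.65
Minimum at tier 2: $10,183,108.65

$10,183,108.65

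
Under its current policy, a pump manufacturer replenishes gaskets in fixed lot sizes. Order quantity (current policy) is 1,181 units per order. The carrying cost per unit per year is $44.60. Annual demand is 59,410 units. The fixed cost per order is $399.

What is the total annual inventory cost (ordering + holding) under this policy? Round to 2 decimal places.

Ordering: D/Q × S = 59,410/1,181 × $399 = $20,071.63
Holding:  Q/2 × H = 1,181/2 × $44.6 = $26,336.30
Total = $20,071.63 + $26,336.30 = $46,407.93

$46,407.93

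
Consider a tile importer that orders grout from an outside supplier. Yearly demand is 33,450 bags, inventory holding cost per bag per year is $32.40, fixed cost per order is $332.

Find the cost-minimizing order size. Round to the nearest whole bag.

828 bags

2DS/H = 2·33,450·332/32.4 = 685,518.52
EOQ = √685,518.52 ≈ 827.96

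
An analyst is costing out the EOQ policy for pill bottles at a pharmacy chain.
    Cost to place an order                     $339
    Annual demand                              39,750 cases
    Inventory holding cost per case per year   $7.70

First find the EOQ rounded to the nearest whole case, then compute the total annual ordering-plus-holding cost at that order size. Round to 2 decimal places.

$14,405.51

EOQ = √(2DS/H) = √(2 × 39,750 × 339 / 7.7)
    = √(3,500,064.94) ≈ 1,870.85 → Q = 1,871 cases
Ordering: D/Q × S = 39,750/1,871 × $339 = $7,202.16
Holding:  Q/2 × H = 1,871/2 × $7.7 = $7,203.35
Total = $7,202.16 + $7,203.35 = $14,405.51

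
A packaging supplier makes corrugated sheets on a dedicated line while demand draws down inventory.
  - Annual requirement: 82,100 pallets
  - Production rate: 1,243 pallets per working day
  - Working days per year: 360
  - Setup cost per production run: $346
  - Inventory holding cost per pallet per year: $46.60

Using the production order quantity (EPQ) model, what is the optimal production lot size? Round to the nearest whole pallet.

Daily demand d = 82,100/360 = 228.056; p = 1243; 1 − d/p = 0.81653
EPQ = √(2DS / (H(1 − d/p)))
    = √(2 × 82,100 × 346 / (46.6 × 0.81653)) ≈ 1,221.93

1,222 pallets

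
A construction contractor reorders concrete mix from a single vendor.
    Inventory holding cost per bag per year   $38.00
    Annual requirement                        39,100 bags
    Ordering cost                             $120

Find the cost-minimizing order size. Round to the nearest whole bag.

2DS/H = 2·39,100·120/38 = 246,947.37
EOQ = √246,947.37 ≈ 496.94

497 bags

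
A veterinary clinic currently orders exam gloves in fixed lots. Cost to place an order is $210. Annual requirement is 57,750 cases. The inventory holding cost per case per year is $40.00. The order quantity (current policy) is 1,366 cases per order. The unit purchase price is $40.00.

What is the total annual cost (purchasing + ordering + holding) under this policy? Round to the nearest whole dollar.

$2,346,198

Ordering: D/Q × S = 57,750/1,366 × $210 = $8,878.11
Holding:  Q/2 × H = 1,366/2 × $40 = $27,320.00
Purchase cost = D·C = 57,750 × 40 = $2,310,000.00
Total = $8,878.11 + $27,320.00 + $2,310,000.00 = $2,346,198.11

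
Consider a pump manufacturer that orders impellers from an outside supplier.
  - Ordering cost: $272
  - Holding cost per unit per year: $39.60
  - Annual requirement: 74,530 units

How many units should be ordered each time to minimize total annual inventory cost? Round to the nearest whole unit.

Optimal lot size Q* = (2 × 74,530 × $272 / $39.6)^½ ≈ 1,011.85

1,012 units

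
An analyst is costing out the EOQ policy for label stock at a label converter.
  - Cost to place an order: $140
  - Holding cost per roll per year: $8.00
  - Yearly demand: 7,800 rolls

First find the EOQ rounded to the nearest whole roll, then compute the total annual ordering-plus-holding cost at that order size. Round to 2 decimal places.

Q* = √(2·D·S / H) = √(2·7,800·140 / 8) = √273,000.0 ≈ 522.49 → Q = 522 rolls
Orders/yr = 7,800/522 = 14.943; ordering cost = 14.943 × $140 = $2,091.95
Average inventory = 522/2 = 261; holding cost = 261 × $8 = $2,088.00
Total = $2,091.95 + $2,088.00 = $4,179.95

$4,179.95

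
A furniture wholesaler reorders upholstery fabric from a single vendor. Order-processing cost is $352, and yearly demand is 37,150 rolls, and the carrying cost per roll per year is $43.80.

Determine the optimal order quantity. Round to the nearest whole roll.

773 rolls

Q* = √(2·D·S / H) = √(2·37,150·352 / 43.8) = √597,114.2 ≈ 772.73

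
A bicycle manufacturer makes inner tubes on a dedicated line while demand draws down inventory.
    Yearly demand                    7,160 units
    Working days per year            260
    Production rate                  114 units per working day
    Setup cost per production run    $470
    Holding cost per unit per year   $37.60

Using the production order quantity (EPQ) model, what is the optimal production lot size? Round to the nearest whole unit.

486 units

d = 7,160/260 = 27.5385 units/day;  effective holding cost H(1 − d/p) = 37.6·(1 − 27.5385/114) = 28.51714
Q* = √(2DS / H_eff) = √(2·7,160·470 / 28.51714) ≈ 485.81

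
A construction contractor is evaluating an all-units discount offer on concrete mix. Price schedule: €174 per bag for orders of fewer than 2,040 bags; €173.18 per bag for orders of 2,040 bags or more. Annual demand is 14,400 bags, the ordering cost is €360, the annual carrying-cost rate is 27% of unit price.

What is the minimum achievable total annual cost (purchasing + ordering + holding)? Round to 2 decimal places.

H₁ = 27%×€174 = €46.9800;  H₂ = 27%×€173.18 = €46.7586
EOQ₁ = √(2×14,400×360/46.9800) = 469.78  (< 2,040, feasible at tier 1)
EOQ₂ = √(2×14,400×360/46.7586) = 470.89  (< 2,040 → use Q = 2,040 at tier-2 price)
TC(tier 1 (EOQ₁), Q≈469.8) = €2,527,670.08
TC(tier 2, Q≈2,040.0) = €2,544,026.95
Minimum at tier 1 (EOQ₁): €2,527,670.08

€2,527,670.08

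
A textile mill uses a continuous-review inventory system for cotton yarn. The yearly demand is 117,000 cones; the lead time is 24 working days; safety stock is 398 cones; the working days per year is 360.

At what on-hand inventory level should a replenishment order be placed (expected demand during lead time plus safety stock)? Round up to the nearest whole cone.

Daily demand d = 117,000 / 360 = 325.000 cones/day
Demand during lead time = 325.000 × 24 = 7,800.00
Reorder point = 7,800.00 + 398 = 8,198.00 → round up

8,198 cones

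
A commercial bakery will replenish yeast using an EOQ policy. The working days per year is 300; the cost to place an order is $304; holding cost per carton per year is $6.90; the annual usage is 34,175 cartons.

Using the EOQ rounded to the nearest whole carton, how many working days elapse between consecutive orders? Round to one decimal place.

15.2 days

EOQ = √(2DS/H) = √(2 × 34,175 × 304 / 6.9)
    = √(3,011,362.32) ≈ 1,735.33 → Q = 1,735 cartons
Cycle time = (working days × Q)/D = (300 × 1,735) / 34,175 = 15.230 days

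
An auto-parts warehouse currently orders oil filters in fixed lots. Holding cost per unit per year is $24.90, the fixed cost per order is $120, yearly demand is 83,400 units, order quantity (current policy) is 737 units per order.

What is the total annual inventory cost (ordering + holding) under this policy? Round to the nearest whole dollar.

Annual ordering cost = (D/Q)·S = (83,400/737) × 120 = $13,579.38
Annual holding cost  = (Q/2)·H = (737/2) × 24.9 = $9,175.65
Total = $13,579.38 + $9,175.65 = $22,755.03

$22,755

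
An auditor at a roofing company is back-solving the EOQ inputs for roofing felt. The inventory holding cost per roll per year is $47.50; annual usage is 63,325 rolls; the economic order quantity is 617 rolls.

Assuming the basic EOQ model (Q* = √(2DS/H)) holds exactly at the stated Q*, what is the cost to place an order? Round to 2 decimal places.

From Q* = √(2DS/H) ⇒ Q*² = 2DS/H.
S = Q²H / (2D) = 617² × 47.5 / (2 × 63,325) = 142.7772

$142.78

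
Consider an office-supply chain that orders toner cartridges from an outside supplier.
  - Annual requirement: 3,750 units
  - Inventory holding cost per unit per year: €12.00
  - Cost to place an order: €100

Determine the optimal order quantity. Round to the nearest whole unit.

250 units

EOQ = √(2DS/H) = √(2 × 3,750 × 100 / 12)
    = √(62,500.00) ≈ 250.00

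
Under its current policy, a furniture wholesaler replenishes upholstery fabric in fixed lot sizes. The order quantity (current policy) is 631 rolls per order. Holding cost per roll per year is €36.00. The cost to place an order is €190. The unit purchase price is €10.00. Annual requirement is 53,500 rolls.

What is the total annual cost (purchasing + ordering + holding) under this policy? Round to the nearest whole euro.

€562,467

Ordering: D/Q × S = 53,500/631 × €190 = €16,109.35
Holding:  Q/2 × H = 631/2 × €36 = €11,358.00
Purchase cost = D·C = 53,500 × 10 = €535,000.00
Total = €16,109.35 + €11,358.00 + €535,000.00 = €562,467.35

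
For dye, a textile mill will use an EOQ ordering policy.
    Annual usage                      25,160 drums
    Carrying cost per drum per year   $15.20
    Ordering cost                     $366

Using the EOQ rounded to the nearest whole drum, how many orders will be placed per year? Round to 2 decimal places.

22.85 orders per year

2DS/H = 2·25,160·366/15.2 = 1,211,652.63
EOQ = √1,211,652.63 ≈ 1,100.75 → Q = 1,101
N = D/Q = 25,160/1,101 ≈ 22.852 orders/yr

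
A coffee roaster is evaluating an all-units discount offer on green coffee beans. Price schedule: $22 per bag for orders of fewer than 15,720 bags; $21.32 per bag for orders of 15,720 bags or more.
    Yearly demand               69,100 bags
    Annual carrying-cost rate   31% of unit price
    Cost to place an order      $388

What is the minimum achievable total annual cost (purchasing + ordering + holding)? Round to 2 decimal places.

$1,526,865.83

H₁ = 31%×$22 = $6.8200;  H₂ = 31%×$21.32 = $6.6092
EOQ₁ = √(2×69,100×388/6.8200) = 2,804.00  (< 15,720, feasible at tier 1)
EOQ₂ = √(2×69,100×388/6.6092) = 2,848.36  (< 15,720 → use Q = 15,720 at tier-2 price)
TC(tier 1 (EOQ₁), Q≈2,804.0) = $1,539,323.27
TC(tier 2, Q≈15,720.0) = $1,526,865.83
Minimum at tier 2: $1,526,865.83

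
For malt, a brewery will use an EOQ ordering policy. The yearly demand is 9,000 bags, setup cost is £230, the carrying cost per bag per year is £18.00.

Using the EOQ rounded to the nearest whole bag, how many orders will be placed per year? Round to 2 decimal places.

18.75 orders per year

Optimal lot size Q* = (2 × 9,000 × £230 / £18)^½ ≈ 479.58 → Q = 480
N = D/Q = 9,000/480 ≈ 18.750 orders/yr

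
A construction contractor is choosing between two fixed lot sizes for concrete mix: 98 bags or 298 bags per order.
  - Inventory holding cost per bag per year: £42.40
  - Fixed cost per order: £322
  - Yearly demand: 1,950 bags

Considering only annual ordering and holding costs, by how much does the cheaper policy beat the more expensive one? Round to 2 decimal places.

Annual cost at Q: ordering D·S/Q plus holding Q·H/2.
TC(98) = (1,950/98)×322 + (98/2)×42.4 = £8,484.74
TC(298) = (1,950/298)×322 + (298/2)×42.4 = £8,424.65
|ΔTC| = |£8,484.74 − £8,424.65| = £60.10

£60.10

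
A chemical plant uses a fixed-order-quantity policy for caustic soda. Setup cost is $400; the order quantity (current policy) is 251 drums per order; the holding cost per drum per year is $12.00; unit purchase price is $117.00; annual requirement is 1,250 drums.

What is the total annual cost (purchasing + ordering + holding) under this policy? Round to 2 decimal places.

$149,748.03

Ordering: D/Q × S = 1,250/251 × $400 = $1,992.03
Holding:  Q/2 × H = 251/2 × $12 = $1,506.00
Purchase cost = D·C = 1,250 × 117 = $146,250.00
Total = $1,992.03 + $1,506.00 + $146,250.00 = $149,748.03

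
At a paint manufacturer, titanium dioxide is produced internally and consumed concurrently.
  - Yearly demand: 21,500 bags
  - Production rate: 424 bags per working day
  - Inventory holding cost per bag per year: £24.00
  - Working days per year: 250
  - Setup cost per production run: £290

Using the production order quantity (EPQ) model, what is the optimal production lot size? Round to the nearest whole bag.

Daily demand d = 21,500/250 = 86.000; p = 424; 1 − d/p = 0.79717
EPQ = √(2DS / (H(1 − d/p)))
    = √(2 × 21,500 × 290 / (24 × 0.79717)) ≈ 807.33

807 bags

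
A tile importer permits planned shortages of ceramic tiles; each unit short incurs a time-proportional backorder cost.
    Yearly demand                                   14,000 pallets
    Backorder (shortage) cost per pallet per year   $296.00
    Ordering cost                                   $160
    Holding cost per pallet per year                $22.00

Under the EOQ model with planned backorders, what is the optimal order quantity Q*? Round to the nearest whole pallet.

468 pallets

Q* = √(2DS/H) · √((H + b)/b)
   = √(2 × 14,000 × 160 / 22) · √((22 + 296) / 296)
   = 451.261 × 1.0365 ≈ 467.73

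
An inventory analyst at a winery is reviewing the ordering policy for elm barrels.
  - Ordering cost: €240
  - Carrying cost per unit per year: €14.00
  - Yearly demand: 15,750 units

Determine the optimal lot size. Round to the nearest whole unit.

EOQ = √(2DS/H) = √(2 × 15,750 × 240 / 14)
    = √(540,000.00) ≈ 734.85

735 units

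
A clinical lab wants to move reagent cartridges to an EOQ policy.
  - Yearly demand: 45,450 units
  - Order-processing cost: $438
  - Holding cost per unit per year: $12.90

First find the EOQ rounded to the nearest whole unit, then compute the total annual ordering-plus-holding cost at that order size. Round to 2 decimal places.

2DS/H = 2·45,450·438/12.9 = 3,086,372.09
EOQ = √3,086,372.09 ≈ 1,756.81 → Q = 1,757 units
Ordering: D/Q × S = 45,450/1,757 × $438 = $11,330.17
Holding:  Q/2 × H = 1,757/2 × $12.9 = $11,332.65
Total = $11,330.17 + $11,332.65 = $22,662.82

$22,662.82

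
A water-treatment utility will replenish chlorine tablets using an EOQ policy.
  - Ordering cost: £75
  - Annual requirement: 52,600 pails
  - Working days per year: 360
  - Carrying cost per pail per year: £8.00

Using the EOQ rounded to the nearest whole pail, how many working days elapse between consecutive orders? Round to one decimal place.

Q* = √(2·D·S / H) = √(2·52,600·75 / 8) = √986,250.0 ≈ 993.10 → Q = 993 pails
T = Q/D × 360 days = 993/52,600 × 360 = 6.796 days

6.8 days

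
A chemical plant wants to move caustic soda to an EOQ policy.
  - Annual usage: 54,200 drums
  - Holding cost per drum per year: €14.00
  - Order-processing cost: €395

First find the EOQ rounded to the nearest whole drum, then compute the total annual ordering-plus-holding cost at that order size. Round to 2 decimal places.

€24,483.71

EOQ = √(2DS/H) = √(2 × 54,200 × 395 / 14)
    = √(3,058,428.57) ≈ 1,748.84 → Q = 1,749 drums
Ordering: D/Q × S = 54,200/1,749 × €395 = €12,240.71
Holding:  Q/2 × H = 1,749/2 × €14 = €12,243.00
Total = €12,240.71 + €12,243.00 = €24,483.71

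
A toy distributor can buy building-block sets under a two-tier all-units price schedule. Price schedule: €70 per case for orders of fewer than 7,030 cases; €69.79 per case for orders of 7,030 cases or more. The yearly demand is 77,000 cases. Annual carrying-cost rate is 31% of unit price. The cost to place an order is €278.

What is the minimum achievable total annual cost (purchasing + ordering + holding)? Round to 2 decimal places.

H₁ = 31%×€70 = €21.7000;  H₂ = 31%×€69.79 = €21.6349
EOQ₁ = √(2×77,000×278/21.7000) = 1,404.60  (< 7,030, feasible at tier 1)
EOQ₂ = √(2×77,000×278/21.6349) = 1,406.71  (< 7,030 → use Q = 7,030 at tier-2 price)
TC(tier 1 (EOQ₁), Q≈1,404.6) = €5,420,479.84
TC(tier 2, Q≈7,030.0) = €5,452,921.62
Minimum at tier 1 (EOQ₁): €5,420,479.84

€5,420,479.84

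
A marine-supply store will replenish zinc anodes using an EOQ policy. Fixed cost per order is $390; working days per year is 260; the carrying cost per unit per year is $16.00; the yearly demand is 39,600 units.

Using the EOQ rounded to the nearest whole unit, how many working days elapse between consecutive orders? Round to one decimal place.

9.1 days

2DS/H = 2·39,600·390/16 = 1,930,500.00
EOQ = √1,930,500.00 ≈ 1,389.42 → Q = 1,389 units
T = Q/D × 260 days = 1,389/39,600 × 260 = 9.120 days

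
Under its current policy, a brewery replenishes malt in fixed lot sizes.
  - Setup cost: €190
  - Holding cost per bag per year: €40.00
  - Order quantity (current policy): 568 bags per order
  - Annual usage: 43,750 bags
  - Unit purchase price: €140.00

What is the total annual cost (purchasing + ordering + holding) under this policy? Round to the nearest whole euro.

Ordering: D/Q × S = 43,750/568 × €190 = €14,634.68
Holding:  Q/2 × H = 568/2 × €40 = €11,360.00
Purchase cost = D·C = 43,750 × 140 = €6,125,000.00
Total = €14,634.68 + €11,360.00 + €6,125,000.00 = €6,150,994.68

€6,150,995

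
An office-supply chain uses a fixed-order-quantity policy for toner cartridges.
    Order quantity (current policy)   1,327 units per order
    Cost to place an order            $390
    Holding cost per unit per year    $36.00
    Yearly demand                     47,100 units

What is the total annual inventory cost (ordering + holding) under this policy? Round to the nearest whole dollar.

Orders/yr = 47,100/1,327 = 35.494; ordering cost = 35.494 × $390 = $13,842.50
Average inventory = 1,327/2 = 663.5; holding cost = 663.5 × $36 = $23,886.00
Total = $13,842.50 + $23,886.00 = $37,728.50

$37,729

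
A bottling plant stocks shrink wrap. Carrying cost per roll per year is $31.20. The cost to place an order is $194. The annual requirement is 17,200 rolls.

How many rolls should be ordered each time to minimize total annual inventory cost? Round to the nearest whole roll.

462 rolls

EOQ = √(2DS/H) = √(2 × 17,200 × 194 / 31.2)
    = √(213,897.44) ≈ 462.49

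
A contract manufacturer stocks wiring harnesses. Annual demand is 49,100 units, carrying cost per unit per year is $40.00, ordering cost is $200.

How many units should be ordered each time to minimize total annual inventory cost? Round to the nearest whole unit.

2DS/H = 2·49,100·200/40 = 491,000.00
EOQ = √491,000.00 ≈ 700.71

701 units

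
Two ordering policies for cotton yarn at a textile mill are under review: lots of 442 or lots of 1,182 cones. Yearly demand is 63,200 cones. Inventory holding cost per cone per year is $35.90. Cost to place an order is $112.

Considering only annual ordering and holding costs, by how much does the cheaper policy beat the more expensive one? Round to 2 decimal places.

$3,257.01

Annual cost at Q: ordering D·S/Q plus holding Q·H/2.
TC(442) = (63,200/442)×112 + (442/2)×35.9 = $23,948.38
TC(1,182) = (63,200/1,182)×112 + (1,182/2)×35.9 = $27,205.39
Cheaper: Q = 442.  Difference = $3,257.01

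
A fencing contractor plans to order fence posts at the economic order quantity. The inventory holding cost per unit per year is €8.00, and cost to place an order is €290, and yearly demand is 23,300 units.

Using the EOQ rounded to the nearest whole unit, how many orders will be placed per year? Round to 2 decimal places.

17.92 orders per year

2DS/H = 2·23,300·290/8 = 1,689,250.00
EOQ = √1,689,250.00 ≈ 1,299.71 → Q = 1,300
Orders per year = D/Q = 23,300 / 1,300 = 17.923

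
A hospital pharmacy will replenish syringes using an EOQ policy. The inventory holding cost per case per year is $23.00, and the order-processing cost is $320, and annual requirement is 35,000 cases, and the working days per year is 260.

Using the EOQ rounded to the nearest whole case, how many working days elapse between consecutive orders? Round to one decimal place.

Q* = √(2·D·S / H) = √(2·35,000·320 / 23) = √973,913.0 ≈ 986.87 → Q = 987 cases
T = Q/D × 260 days = 987/35,000 × 260 = 7.332 days

7.3 days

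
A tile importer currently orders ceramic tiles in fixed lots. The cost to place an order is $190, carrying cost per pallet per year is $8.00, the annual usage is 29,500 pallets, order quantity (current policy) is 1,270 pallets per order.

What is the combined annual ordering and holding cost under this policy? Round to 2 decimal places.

$9,493.39

Orders/yr = 29,500/1,270 = 23.228; ordering cost = 23.228 × $190 = $4,413.39
Average inventory = 1,270/2 = 635; holding cost = 635 × $8 = $5,080.00
Total = $4,413.39 + $5,080.00 = $9,493.39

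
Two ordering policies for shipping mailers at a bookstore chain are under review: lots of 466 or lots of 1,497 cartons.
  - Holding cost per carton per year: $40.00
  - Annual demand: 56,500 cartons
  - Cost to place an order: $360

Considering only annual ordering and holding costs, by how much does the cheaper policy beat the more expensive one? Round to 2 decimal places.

$9,440.89

TC(Q) = (D/Q)S + (Q/2)H
TC(466) = (56,500/466)×360 + (466/2)×40 = $52,968.07
TC(1,497) = (56,500/1,497)×360 + (1,497/2)×40 = $43,527.17
Lots of 1,497 are cheaper by $9,440.89.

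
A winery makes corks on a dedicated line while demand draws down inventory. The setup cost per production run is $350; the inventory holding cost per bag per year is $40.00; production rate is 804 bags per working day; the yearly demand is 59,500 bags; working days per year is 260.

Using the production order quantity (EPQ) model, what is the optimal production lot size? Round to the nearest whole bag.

1,206 bags

Daily demand d = 59,500/260 = 228.846; p = 804; 1 − d/p = 0.71537
EPQ = √(2DS / (H(1 − d/p)))
    = √(2 × 59,500 × 350 / (40 × 0.71537)) ≈ 1,206.46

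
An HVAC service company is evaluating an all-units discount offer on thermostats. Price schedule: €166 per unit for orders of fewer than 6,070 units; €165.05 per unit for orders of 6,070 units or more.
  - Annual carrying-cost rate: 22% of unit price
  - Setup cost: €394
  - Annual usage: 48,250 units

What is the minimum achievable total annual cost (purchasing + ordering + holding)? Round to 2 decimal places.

€8,046,762.94

H₁ = 22%×€166 = €36.5200;  H₂ = 22%×€165.05 = €36.3110
EOQ₁ = √(2×48,250×394/36.5200) = 1,020.34  (< 6,070, feasible at tier 1)
EOQ₂ = √(2×48,250×394/36.3110) = 1,023.28  (< 6,070 → use Q = 6,070 at tier-2 price)
TC(tier 1 (EOQ₁), Q≈1,020.3) = €8,046,762.94
TC(tier 2, Q≈6,070.0) = €8,076,998.26
Minimum at tier 1 (EOQ₁): €8,046,762.94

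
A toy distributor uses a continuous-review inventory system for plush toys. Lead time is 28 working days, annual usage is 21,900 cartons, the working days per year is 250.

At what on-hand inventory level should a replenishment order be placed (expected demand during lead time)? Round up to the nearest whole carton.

2,453 cartons

Daily demand d = 21,900 / 250 = 87.600 cartons/day
Demand during lead time = 87.600 × 28 = 2,452.80
Reorder point = 2,452.80 → round up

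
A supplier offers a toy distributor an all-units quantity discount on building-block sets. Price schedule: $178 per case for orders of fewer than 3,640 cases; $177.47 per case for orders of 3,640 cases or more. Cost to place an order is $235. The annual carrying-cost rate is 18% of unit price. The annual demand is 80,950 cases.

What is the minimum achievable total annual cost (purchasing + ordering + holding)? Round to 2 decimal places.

$14,429,561.84

H₁ = 18%×$178 = $32.0400;  H₂ = 18%×$177.47 = $31.9446
EOQ₁ = √(2×80,950×235/32.0400) = 1,089.71  (< 3,640, feasible at tier 1)
EOQ₂ = √(2×80,950×235/31.9446) = 1,091.34  (< 3,640 → use Q = 3,640 at tier-2 price)
TC(tier 1 (EOQ₁), Q≈1,089.7) = $14,444,014.32
TC(tier 2, Q≈3,640.0) = $14,429,561.84
Minimum at tier 2: $14,429,561.84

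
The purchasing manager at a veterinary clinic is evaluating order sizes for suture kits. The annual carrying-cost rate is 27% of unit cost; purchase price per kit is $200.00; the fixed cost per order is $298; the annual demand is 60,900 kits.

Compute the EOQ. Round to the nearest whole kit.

820 kits

H = i·C = 0.27 × $200 = $54.0000 per kit-year
Optimal lot size Q* = (2 × 60,900 × $298 / $54)^½ ≈ 819.85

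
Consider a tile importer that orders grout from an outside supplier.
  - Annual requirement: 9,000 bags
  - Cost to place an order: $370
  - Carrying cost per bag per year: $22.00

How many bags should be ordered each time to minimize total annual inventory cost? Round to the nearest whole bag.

550 bags

Q* = √(2·D·S / H) = √(2·9,000·370 / 22) = √302,727.3 ≈ 550.21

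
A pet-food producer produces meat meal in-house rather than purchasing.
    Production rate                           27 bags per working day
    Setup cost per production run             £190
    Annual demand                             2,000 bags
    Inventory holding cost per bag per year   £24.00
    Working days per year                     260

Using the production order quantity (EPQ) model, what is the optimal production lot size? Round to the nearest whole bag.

210 bags

Daily demand d = 2,000/260 = 7.692; p = 27; 1 − d/p = 0.71510
EPQ = √(2DS / (H(1 − d/p)))
    = √(2 × 2,000 × 190 / (24 × 0.71510)) ≈ 210.43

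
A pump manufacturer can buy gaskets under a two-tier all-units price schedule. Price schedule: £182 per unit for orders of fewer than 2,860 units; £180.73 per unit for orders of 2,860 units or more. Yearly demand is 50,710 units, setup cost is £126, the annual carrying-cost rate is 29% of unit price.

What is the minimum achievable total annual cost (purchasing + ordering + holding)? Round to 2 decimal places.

H₁ = 29%×£182 = £52.7800;  H₂ = 29%×£180.73 = £52.4117
EOQ₁ = √(2×50,710×126/52.7800) = 492.05  (< 2,860, feasible at tier 1)
EOQ₂ = √(2×50,710×126/52.4117) = 493.78  (< 2,860 → use Q = 2,860 at tier-2 price)
TC(tier 1 (EOQ₁), Q≈492.1) = £9,255,190.59
TC(tier 2, Q≈2,860.0) = £9,242,001.11
Minimum at tier 2: £9,242,001.11

£9,242,001.11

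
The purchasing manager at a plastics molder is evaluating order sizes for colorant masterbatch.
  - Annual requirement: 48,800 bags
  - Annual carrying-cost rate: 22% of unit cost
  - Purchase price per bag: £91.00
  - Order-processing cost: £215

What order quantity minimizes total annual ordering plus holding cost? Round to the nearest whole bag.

1,024 bags

Holding cost per bag per year: H = 22% × £91 = £20.0200
Q* = √(2·D·S / H) = √(2·48,800·215 / 20.02) = √1,048,151.8 ≈ 1,023.79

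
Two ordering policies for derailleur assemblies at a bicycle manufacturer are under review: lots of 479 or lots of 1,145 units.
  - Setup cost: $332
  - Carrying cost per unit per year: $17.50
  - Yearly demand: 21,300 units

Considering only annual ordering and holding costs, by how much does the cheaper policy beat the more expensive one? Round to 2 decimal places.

For each Q, cost = (D/Q)·S + (Q/2)·H.
TC(479) = (21,300/479)×332 + (479/2)×17.5 = $18,954.51
TC(1,145) = (21,300/1,145)×332 + (1,145/2)×17.5 = $16,194.82
Lots of 1,145 are cheaper by $2,759.69.

$2,759.69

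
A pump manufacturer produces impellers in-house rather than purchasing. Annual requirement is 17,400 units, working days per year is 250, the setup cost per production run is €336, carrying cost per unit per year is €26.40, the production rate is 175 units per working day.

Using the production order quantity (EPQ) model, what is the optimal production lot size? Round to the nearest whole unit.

858 units

d = 17,400/250 = 69.6000 units/day;  effective holding cost H(1 − d/p) = 26.4·(1 − 69.6000/175) = 15.90034
Q* = √(2DS / H_eff) = √(2·17,400·336 / 15.90034) ≈ 857.54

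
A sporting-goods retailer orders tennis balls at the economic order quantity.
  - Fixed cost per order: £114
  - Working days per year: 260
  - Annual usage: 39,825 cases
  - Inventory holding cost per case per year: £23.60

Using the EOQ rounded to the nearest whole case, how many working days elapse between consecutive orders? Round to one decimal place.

2DS/H = 2·39,825·114/23.6 = 384,750.00
EOQ = √384,750.00 ≈ 620.28 → Q = 620 cases
Cycle time = (working days × Q)/D = (260 × 620) / 39,825 = 4.048 days

4.0 days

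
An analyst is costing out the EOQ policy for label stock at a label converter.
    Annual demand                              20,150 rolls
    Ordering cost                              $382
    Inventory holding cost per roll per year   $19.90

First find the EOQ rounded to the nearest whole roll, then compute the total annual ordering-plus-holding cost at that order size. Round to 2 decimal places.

Optimal lot size Q* = (2 × 20,150 × $382 / $19.9)^½ ≈ 879.54 → Q = 880 rolls
Orders/yr = 20,150/880 = 22.898; ordering cost = 22.898 × $382 = $8,746.93
Average inventory = 880/2 = 440; holding cost = 440 × $19.9 = $8,756.00
Total = $8,746.93 + $8,756.00 = $17,502.93

$17,502.93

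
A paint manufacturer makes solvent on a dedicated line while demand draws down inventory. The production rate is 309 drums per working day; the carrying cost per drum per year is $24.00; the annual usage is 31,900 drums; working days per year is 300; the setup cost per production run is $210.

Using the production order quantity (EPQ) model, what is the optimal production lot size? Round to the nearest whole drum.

923 drums

d = 31,900/300 = 106.3333 drums/day;  effective holding cost H(1 − d/p) = 24·(1 − 106.3333/309) = 15.74110
Q* = √(2DS / H_eff) = √(2·31,900·210 / 15.74110) ≈ 922.58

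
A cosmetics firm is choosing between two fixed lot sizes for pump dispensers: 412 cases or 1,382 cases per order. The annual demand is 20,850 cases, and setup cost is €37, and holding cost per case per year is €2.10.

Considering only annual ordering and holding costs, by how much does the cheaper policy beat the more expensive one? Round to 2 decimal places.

For each Q, cost = (D/Q)·S + (Q/2)·H.
TC(412) = (20,850/412)×37 + (412/2)×2.1 = €2,305.05
TC(1,382) = (20,850/1,382)×37 + (1,382/2)×2.1 = €2,009.31
|ΔTC| = |€2,305.05 − €2,009.31| = €295.74

€295.74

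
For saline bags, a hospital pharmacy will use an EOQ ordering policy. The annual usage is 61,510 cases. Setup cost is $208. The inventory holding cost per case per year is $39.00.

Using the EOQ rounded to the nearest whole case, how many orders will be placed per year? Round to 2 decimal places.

2DS/H = 2·61,510·208/39 = 656,106.67
EOQ = √656,106.67 ≈ 810.00 → Q = 810
N = D/Q = 61,510/810 ≈ 75.938 orders/yr

75.94 orders per year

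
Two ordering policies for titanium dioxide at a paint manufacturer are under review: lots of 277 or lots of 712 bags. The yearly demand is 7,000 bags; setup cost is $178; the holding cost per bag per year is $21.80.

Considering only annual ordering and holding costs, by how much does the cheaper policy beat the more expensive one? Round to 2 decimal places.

$1,993.31

For each Q, cost = (D/Q)·S + (Q/2)·H.
TC(277) = (7,000/277)×178 + (277/2)×21.8 = $7,517.49
TC(712) = (7,000/712)×178 + (712/2)×21.8 = $9,510.80
|ΔTC| = |$7,517.49 − $9,510.80| = $1,993.31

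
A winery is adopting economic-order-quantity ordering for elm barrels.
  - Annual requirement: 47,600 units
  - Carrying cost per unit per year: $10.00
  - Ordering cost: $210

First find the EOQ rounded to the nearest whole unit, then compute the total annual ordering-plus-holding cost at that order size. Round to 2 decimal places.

Q* = √(2·D·S / H) = √(2·47,600·210 / 10) = √1,999,200.0 ≈ 1,413.93 → Q = 1,414 units
Orders/yr = 47,600/1,414 = 33.663; ordering cost = 33.663 × $210 = $7,069.31
Average inventory = 1,414/2 = 707; holding cost = 707 × $10 = $7,070.00
Total = $7,069.31 + $7,070.00 = $14,139.31

$14,139.31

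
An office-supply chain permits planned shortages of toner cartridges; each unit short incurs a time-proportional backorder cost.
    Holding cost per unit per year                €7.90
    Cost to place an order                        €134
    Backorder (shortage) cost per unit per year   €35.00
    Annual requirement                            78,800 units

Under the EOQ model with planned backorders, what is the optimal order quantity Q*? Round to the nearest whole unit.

Basic EOQ = √(2·78,800·134/7.9) = 1,634.997
Backorder adjustment √((H+b)/b) = √((7.9+35)/35) = 1.1071
Q* = 1,634.997 × 1.1071 ≈ 1,810.14

1,810 units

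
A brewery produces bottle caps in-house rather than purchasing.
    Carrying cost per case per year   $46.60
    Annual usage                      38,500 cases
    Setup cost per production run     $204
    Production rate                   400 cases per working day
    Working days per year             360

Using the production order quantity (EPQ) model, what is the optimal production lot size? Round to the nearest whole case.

678 cases

Daily demand d = 38,500/360 = 106.944; p = 400; 1 − d/p = 0.73264
EPQ = √(2DS / (H(1 − d/p)))
    = √(2 × 38,500 × 204 / (46.6 × 0.73264)) ≈ 678.30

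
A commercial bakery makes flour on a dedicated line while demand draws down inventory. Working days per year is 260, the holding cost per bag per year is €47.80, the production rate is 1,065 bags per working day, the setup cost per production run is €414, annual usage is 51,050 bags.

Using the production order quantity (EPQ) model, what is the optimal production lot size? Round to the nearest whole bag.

Daily demand d = 51,050/260 = 196.346; p = 1065; 1 − d/p = 0.81564
EPQ = √(2DS / (H(1 − d/p)))
    = √(2 × 51,050 × 414 / (47.8 × 0.81564)) ≈ 1,041.24

1,041 bags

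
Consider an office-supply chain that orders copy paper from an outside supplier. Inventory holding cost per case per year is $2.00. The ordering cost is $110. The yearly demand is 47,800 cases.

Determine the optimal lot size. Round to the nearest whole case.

2,293 cases

2DS/H = 2·47,800·110/2 = 5,258,000.00
EOQ = √5,258,000.00 ≈ 2,293.03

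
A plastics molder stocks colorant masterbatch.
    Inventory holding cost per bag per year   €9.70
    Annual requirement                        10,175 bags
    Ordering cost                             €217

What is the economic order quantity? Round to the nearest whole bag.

675 bags

EOQ = √(2DS/H) = √(2 × 10,175 × 217 / 9.7)
    = √(455,252.58) ≈ 674.72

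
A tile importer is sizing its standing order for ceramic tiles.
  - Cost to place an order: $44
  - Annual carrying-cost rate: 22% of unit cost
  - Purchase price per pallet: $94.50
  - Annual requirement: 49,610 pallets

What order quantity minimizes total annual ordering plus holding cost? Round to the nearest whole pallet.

H = i·C = 0.22 × $94.5 = $20.7900 per pallet-year
Optimal lot size Q* = (2 × 49,610 × $44 / $20.79)^½ ≈ 458.25

458 pallets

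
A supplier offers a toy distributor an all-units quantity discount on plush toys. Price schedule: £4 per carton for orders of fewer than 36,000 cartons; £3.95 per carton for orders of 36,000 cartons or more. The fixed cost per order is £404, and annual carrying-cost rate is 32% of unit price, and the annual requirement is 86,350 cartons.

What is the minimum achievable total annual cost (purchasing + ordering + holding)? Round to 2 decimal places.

H₁ = 32%×£4 = £1.2800;  H₂ = 32%×£3.95 = £1.2640
EOQ₁ = √(2×86,350×404/1.2800) = 7,382.98  (< 36,000, feasible at tier 1)
EOQ₂ = √(2×86,350×404/1.2640) = 7,429.56  (< 36,000 → use Q = 36,000 at tier-2 price)
TC(tier 1 (EOQ₁), Q≈7,383.0) = £354,850.22
TC(tier 2, Q≈36,000.0) = £364,803.54
Minimum at tier 1 (EOQ₁): £354,850.22

£354,850.22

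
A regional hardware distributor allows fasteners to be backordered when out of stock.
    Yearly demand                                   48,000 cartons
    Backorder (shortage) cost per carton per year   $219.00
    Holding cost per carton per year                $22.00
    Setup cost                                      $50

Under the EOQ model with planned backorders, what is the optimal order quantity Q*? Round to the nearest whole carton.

490 cartons

Basic EOQ = √(2·48,000·50/22) = 467.099
Backorder adjustment √((H+b)/b) = √((22+219)/219) = 1.0490
Q* = 467.099 × 1.0490 ≈ 490.00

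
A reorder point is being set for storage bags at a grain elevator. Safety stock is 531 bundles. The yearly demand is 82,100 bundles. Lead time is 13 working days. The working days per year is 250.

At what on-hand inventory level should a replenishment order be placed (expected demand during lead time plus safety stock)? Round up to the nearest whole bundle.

Daily demand d = 82,100 / 250 = 328.400 bundles/day
Demand during lead time = 328.400 × 13 = 4,269.20
Reorder point = 4,269.20 + 531 = 4,800.20 → round up

4,801 bundles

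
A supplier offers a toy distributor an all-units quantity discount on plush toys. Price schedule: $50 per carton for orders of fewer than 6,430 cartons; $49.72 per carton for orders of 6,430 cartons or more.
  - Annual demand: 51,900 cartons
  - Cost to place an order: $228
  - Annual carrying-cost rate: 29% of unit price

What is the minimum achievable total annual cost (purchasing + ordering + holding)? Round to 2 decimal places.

$2,613,524.65

H₁ = 29%×$50 = $14.5000;  H₂ = 29%×$49.72 = $14.4188
EOQ₁ = √(2×51,900×228/14.5000) = 1,277.56  (< 6,430, feasible at tier 1)
EOQ₂ = √(2×51,900×228/14.4188) = 1,281.15  (< 6,430 → use Q = 6,430 at tier-2 price)
TC(tier 1 (EOQ₁), Q≈1,277.6) = $2,613,524.65
TC(tier 2, Q≈6,430.0) = $2,628,664.75
Minimum at tier 1 (EOQ₁): $2,613,524.65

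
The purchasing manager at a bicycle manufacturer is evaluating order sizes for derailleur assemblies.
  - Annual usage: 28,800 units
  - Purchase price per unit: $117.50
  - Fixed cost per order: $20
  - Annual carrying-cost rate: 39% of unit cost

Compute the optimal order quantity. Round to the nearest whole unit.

H = i·C = 0.39 × $117.5 = $45.8250 per unit-year
Q* = √(2·D·S / H) = √(2·28,800·20 / 45.825) = √25,139.1 ≈ 158.55

159 units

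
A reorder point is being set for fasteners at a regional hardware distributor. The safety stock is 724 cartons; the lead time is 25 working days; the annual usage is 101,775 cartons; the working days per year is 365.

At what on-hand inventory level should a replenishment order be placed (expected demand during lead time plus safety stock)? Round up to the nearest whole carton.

7,695 cartons

Daily demand d = 101,775 / 365 = 278.836 cartons/day
Demand during lead time = 278.836 × 25 = 6,970.89
Reorder point = 6,970.89 + 724 = 7,694.89 → round up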